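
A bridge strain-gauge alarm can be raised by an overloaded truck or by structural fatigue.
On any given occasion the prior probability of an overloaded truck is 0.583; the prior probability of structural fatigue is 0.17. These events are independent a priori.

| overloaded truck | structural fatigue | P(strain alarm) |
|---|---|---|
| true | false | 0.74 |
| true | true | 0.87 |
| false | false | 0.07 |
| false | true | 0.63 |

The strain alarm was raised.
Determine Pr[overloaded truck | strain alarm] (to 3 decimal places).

Pr[overloaded truck | strain alarm] ≈ 0.866

For the numerator, keep only overloaded truck=true terms: 0.358079 + 0.086226 = 0.444305
Denominator P(strain alarm): 0.07×0.417×0.83 + 0.63×0.417×0.17 + 0.74×0.583×0.83 + 0.87×0.583×0.17 = 0.513194
Posterior = 0.444305 / 0.513194 ≈ 0.866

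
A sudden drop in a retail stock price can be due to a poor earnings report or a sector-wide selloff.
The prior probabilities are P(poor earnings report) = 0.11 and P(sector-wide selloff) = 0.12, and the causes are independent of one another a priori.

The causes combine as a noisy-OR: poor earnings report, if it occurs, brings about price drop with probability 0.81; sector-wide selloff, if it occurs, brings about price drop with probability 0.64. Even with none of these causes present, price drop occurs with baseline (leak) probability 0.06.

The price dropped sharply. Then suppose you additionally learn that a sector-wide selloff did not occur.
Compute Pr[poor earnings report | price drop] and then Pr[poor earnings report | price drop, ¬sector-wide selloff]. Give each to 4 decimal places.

Under noisy-OR, P(price drop | causes) = 1 − (1−0.06)·∏(1−qᵢ) over the active causes.
Weight on poor earnings report=true, given the evidence: 0.079512 + 0.012351 = 0.091863
The normalizing constant is 0.06×0.89×0.88 + 0.6616×0.89×0.12 + 0.8214×0.11×0.88 + 0.935704×0.11×0.12 = 0.209514
Posterior = 0.091863 / 0.209514 ≈ 0.4385

Now also conditioning on sector-wide selloff≠true:
P(price drop | ¬sector-wide selloff) = 0.06·0.89 + 0.8214·0.11 = 0.053400 + 0.090354 = 0.143754
Of this, 0.090354 comes from 0.8214·0.11 (the poor earnings report=true cases).
P(poor earnings report | price drop, ¬sector-wide selloff) = 0.090354 / 0.143754 ≈ 0.6285
With sector-wide selloff excluded, poor earnings report must carry more of the explanatory weight for the price drop.

Pr[poor earnings report | price drop] ≈ 0.4385; Pr[poor earnings report | price drop, ¬sector-wide selloff] ≈ 0.6285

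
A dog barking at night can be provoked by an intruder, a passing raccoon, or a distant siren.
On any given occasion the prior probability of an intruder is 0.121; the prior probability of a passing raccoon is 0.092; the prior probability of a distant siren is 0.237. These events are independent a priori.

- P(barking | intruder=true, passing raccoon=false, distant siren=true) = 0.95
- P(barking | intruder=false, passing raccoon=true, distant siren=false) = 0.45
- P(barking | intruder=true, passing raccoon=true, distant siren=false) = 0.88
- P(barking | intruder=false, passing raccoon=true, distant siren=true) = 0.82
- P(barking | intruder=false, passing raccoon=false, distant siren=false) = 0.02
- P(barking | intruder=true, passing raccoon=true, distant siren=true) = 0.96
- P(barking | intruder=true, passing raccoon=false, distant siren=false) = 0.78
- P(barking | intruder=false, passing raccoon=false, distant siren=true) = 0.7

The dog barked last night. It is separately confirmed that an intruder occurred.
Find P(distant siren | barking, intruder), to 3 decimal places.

P(distant siren | barking, intruder) ≈ 0.272

Enumerate the 4 (passing raccoon, distant siren) configurations and weight by the priors:
  P(barking | intruder) = 0.78·0.908·0.763 + 0.95·0.908·0.237 + 0.88·0.092·0.763 + 0.96·0.092·0.237
        = 0.540387 + 0.204436 + 0.061772 + 0.020932 = 0.827527
Keeping only the distant siren-present terms gives 0.225368, so
  P(distant siren | barking, intruder) = 0.225368 / 0.827527 ≈ 0.272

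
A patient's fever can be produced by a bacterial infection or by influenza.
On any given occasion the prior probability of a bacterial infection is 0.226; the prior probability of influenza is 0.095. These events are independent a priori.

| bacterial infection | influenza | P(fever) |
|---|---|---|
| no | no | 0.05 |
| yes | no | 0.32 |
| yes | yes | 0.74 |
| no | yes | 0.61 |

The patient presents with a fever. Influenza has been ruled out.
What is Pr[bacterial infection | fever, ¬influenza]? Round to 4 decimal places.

Sum P(fever|·) weighted by the priors over both values of bacterial infection:
  P(fever | ¬influenza) = 0.05·0.774 + 0.32·0.226
        = 0.038700 + 0.072320 = 0.111020
Configurations with bacterial infection contribute 0.072320, so
  P(bacterial infection | fever, ¬influenza) = 0.072320 / 0.111020 ≈ 0.6514

Pr[bacterial infection | fever, ¬influenza] ≈ 0.6514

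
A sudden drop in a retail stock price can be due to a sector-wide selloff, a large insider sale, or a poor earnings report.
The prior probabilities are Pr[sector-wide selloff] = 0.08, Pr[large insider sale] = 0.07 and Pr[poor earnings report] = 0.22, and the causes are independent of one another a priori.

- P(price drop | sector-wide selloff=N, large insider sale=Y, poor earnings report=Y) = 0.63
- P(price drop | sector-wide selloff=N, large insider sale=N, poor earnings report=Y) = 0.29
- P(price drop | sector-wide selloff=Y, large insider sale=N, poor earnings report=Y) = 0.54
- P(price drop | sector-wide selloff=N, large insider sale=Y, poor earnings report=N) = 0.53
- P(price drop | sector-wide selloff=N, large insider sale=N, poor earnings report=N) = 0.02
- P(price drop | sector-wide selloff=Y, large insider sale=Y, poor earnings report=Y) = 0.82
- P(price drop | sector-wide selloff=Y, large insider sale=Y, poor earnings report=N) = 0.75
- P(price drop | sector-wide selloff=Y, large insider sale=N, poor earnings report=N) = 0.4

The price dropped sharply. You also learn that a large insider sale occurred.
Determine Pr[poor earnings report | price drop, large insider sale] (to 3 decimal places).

Weight on poor earnings report=true, given the evidence: 0.127512 + 0.014432 = 0.141944
Normalizer over all consistent configurations: 0.53×0.92×0.78 + 0.63×0.92×0.22 + 0.75×0.08×0.78 + 0.82×0.08×0.22 = 0.569072
Posterior = 0.141944 / 0.569072 ≈ 0.249

Pr[poor earnings report | price drop, large insider sale] ≈ 0.249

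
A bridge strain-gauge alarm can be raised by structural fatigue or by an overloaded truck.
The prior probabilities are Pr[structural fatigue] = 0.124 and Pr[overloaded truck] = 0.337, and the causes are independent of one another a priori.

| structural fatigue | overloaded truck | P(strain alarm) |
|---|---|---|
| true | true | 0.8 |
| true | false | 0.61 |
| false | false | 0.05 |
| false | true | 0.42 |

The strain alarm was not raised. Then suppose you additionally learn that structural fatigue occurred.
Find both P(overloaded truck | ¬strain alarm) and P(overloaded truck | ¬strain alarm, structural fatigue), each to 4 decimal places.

P(overloaded truck | ¬strain alarm) ≈ 0.2352; P(overloaded truck | ¬strain alarm, structural fatigue) ≈ 0.2068

Numerator (weight on configurations with overloaded truck): 0.171223 + 0.008358 = 0.179581
Normalizer over all consistent configurations: 0.95×0.876×0.663 + 0.58×0.876×0.337 + 0.39×0.124×0.663 + 0.2×0.124×0.337 = 0.763393
Posterior = 0.179581 / 0.763393 ≈ 0.2352

With the extra evidence:
P(¬strain alarm | structural fatigue) = 0.39·0.663 + 0.2·0.337 = 0.258570 + 0.067400 = 0.325970
Of this, 0.067400 comes from 0.2·0.337 (the overloaded truck=true cases).
So P(overloaded truck | ¬strain alarm, structural fatigue) = 0.067400/0.325970 ≈ 0.2068.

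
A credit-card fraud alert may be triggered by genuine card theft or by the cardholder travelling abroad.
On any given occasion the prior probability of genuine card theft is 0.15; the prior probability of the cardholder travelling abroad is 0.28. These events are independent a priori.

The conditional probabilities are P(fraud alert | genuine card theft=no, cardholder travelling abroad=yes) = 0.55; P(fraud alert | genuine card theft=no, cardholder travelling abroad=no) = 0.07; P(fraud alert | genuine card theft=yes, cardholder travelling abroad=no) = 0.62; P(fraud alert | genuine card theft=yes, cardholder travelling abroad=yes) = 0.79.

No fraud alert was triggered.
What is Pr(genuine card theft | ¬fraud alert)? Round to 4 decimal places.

P(¬fraud alert) = 0.93*0.85*0.72 + 0.45*0.85*0.28 + 0.38*0.15*0.72 + 0.21*0.15*0.28 = 0.569160 + 0.107100 + 0.041040 + 0.008820 = 0.726120
The genuine card theft-present share is 0.041040 + 0.008820 = 0.049860.
P(genuine card theft | ¬fraud alert) = 0.049860 / 0.726120 ≈ 0.0687

Pr(genuine card theft | ¬fraud alert) ≈ 0.0687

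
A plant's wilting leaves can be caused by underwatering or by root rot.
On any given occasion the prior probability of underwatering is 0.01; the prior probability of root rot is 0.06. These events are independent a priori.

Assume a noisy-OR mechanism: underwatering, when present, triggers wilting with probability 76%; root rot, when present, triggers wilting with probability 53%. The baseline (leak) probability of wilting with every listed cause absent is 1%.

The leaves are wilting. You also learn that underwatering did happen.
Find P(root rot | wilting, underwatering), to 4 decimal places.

P(root rot | wilting, underwatering) ≈ 0.0692

Under noisy-OR, P(wilting | causes) = 1 − (1−0.01)·∏(1−qᵢ) over the active causes.
P(wilting | underwatering) = 0.7624×0.94 + 0.888328×0.06 = 0.716656 + 0.053300 = 0.769956
Restricting to configurations with root rot present: 0.888328×0.06 = 0.053300.
P(root rot | wilting, underwatering) = 0.053300 / 0.769956 ≈ 0.0692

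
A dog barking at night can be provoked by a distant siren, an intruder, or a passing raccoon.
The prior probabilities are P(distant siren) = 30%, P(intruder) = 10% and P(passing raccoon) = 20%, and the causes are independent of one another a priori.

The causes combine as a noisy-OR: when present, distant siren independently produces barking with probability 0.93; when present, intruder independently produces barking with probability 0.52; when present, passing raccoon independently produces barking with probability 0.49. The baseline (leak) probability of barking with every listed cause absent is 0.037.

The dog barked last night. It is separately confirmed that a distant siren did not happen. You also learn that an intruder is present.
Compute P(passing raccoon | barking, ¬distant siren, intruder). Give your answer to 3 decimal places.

P(passing raccoon | barking, ¬distant siren, intruder) ≈ 0.262

Under noisy-OR, P(barking | causes) = 1 − (1−0.037)·∏(1−qᵢ) over the active causes.
P(barking | ¬distant siren, intruder) = 0.53776×0.8 + 0.764258×0.2 = 0.430208 + 0.152852 = 0.583060
Of this, 0.152852 comes from 0.764258×0.2 (the passing raccoon=true cases).
Hence the posterior is 0.152852/0.583060 ≈ 0.262.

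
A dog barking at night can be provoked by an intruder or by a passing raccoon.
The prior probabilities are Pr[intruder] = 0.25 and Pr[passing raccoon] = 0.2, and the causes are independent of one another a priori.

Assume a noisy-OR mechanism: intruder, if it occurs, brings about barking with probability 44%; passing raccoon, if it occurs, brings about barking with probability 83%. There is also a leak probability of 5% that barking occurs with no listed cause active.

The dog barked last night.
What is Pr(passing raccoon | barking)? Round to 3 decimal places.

Under noisy-OR, P(barking | causes) = 1 − (1−0.05)·∏(1−qᵢ) over the active causes.
For the numerator, keep only passing raccoon=true terms: 0.125775 + 0.045478 = 0.171253
The normalizing constant is 0.05*0.75*0.8 + 0.8385*0.75*0.2 + 0.468*0.25*0.8 + 0.90956*0.25*0.2 = 0.294853
Posterior = 0.171253 / 0.294853 ≈ 0.581

Pr(passing raccoon | barking) ≈ 0.581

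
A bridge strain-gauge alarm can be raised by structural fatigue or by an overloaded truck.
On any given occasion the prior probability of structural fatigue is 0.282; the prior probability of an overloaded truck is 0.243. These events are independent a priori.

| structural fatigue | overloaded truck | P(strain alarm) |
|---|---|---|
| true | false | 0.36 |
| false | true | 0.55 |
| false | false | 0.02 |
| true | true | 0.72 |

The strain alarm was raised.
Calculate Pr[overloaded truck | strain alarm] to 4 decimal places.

Weight on overloaded truck=true, given the evidence: 0.095961 + 0.049339 = 0.145300
Normalizer over all consistent configurations: 0.02·0.718·0.757 + 0.55·0.718·0.243 + 0.36·0.282·0.757 + 0.72·0.282·0.243 = 0.233022
Posterior = 0.145300 / 0.233022 ≈ 0.6235

Pr[overloaded truck | strain alarm] ≈ 0.6235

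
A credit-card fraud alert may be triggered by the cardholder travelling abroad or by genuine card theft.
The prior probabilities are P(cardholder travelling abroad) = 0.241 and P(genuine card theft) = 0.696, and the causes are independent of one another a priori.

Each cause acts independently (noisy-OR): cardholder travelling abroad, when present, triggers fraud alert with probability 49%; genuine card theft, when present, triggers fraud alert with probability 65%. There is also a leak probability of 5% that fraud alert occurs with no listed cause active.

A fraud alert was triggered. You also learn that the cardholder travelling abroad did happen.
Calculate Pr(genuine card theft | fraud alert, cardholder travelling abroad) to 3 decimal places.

Under noisy-OR, P(fraud alert | causes) = 1 − (1−0.05)·∏(1−qᵢ) over the active causes.
P(fraud alert | cardholder travelling abroad) = 0.5155*0.304 + 0.830425*0.696 = 0.156712 + 0.577976 = 0.734688
Of this, 0.577976 comes from 0.830425*0.696 (the genuine card theft=true cases).
So P(genuine card theft | fraud alert, cardholder travelling abroad) = 0.577976/0.734688 ≈ 0.787.

Pr(genuine card theft | fraud alert, cardholder travelling abroad) ≈ 0.787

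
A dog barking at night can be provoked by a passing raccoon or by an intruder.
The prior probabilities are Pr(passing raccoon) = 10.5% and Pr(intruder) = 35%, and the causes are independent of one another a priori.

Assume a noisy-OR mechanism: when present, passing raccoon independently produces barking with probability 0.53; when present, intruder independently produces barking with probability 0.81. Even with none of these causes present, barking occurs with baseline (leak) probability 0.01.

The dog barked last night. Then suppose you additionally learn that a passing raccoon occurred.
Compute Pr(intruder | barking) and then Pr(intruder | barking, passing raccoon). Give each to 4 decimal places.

Pr(intruder | barking) ≈ 0.8718; Pr(intruder | barking, passing raccoon) ≈ 0.4786

Under noisy-OR, P(barking | causes) = 1 − (1−0.01)·∏(1−qᵢ) over the active causes.
For the numerator, keep only intruder=true terms: 0.254328 + 0.033501 = 0.287829
Normalizer over all consistent configurations: 0.01*0.895*0.65 + 0.8119*0.895*0.35 + 0.5347*0.105*0.65 + 0.911593*0.105*0.35 = 0.330139
Posterior = 0.287829 / 0.330139 ≈ 0.8718

Now also conditioning on passing raccoon=true:
Weight on intruder=true, given the evidence: 0.911593·0.35 = 0.319058
Normalizer over all consistent configurations: 0.5347·0.65 + 0.911593·0.35 = 0.666613
P(intruder | barking, passing raccoon) = 0.319058/0.666613 ≈ 0.4786
The drop from 0.8718 to 0.4786 is the explaining-away (discounting) effect.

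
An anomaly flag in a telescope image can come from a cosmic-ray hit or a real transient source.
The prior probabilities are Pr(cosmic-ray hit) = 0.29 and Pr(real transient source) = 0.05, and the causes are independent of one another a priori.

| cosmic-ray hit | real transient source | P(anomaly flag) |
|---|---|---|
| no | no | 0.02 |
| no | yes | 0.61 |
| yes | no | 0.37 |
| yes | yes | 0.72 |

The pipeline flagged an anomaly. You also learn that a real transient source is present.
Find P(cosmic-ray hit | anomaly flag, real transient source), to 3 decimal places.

P(cosmic-ray hit | anomaly flag, real transient source) ≈ 0.325

For the numerator, keep only cosmic-ray hit=true terms: 0.72×0.29 = 0.208800
The normalizing constant is 0.61×0.71 + 0.72×0.29 = 0.641900
P(cosmic-ray hit | anomaly flag, real transient source) = 0.208800/0.641900 ≈ 0.325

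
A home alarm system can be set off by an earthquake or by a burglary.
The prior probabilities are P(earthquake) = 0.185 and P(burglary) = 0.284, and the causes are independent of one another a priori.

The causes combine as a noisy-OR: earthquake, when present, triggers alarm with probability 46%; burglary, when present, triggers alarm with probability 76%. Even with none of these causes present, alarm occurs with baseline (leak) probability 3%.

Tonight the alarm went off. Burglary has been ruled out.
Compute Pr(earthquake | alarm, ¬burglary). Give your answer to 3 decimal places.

Under noisy-OR, P(alarm | causes) = 1 − (1−0.03)·∏(1−qᵢ) over the active causes.
P(alarm | ¬burglary) = 0.03×0.815 + 0.4762×0.185 = 0.024450 + 0.088097 = 0.112547
Restricting to configurations with earthquake present: 0.4762×0.185 = 0.088097.
P(earthquake | alarm, ¬burglary) = 0.088097 / 0.112547 ≈ 0.783

Pr(earthquake | alarm, ¬burglary) ≈ 0.783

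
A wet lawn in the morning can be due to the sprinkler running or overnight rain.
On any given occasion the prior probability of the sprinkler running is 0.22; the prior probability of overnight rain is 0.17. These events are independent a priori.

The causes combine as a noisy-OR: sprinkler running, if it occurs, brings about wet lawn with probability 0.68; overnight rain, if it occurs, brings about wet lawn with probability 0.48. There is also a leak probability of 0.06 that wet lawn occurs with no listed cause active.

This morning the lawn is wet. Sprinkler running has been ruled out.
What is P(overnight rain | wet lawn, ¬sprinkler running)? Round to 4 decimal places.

P(overnight rain | wet lawn, ¬sprinkler running) ≈ 0.6357

Under noisy-OR, P(wet lawn | causes) = 1 − (1−0.06)·∏(1−qᵢ) over the active causes.
Numerator (weight on configurations with overnight rain): 0.5112×0.17 = 0.086904
The normalizing constant is 0.06×0.83 + 0.5112×0.17 = 0.136704
P(overnight rain | wet lawn, ¬sprinkler running) = 0.086904/0.136704 ≈ 0.6357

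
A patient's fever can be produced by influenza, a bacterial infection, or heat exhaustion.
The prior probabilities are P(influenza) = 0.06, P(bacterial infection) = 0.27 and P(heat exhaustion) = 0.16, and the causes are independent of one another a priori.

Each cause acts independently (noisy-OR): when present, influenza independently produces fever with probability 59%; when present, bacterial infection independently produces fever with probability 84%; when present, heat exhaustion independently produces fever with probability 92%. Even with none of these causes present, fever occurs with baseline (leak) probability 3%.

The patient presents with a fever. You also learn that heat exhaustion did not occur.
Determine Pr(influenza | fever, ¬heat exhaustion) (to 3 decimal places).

Under noisy-OR, P(fever | causes) = 1 − (1−0.03)·∏(1−qᵢ) over the active causes.
By total probability over the 4 (influenza, bacterial infection) configurations:
  P(fever | ¬heat exhaustion) = 0.03×0.94×0.73 + 0.8448×0.94×0.27 + 0.6023×0.06×0.73 + 0.936368×0.06×0.27
        = 0.020586 + 0.214410 + 0.026381 + 0.015169 = 0.276546
Configurations with influenza contribute 0.041550, so
  P(influenza | fever, ¬heat exhaustion) = 0.041550 / 0.276546 ≈ 0.150

Pr(influenza | fever, ¬heat exhaustion) ≈ 0.150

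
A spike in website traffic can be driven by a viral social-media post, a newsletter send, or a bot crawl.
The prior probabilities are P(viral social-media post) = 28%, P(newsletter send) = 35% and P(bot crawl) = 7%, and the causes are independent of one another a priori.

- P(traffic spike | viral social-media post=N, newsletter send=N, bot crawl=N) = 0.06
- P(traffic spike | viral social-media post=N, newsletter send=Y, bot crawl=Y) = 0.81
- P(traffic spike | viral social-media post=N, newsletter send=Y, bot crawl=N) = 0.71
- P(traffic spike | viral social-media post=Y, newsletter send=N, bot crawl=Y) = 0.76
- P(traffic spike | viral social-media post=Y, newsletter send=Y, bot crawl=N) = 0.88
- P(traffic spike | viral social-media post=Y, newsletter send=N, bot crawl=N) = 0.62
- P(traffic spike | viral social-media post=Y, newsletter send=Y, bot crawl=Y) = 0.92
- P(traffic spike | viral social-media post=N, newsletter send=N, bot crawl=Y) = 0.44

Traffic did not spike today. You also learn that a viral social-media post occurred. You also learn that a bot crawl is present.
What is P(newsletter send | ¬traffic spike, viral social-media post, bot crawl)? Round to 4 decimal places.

Sum P(¬traffic spike|·) weighted by the priors over both values of newsletter send:
  P(¬traffic spike | viral social-media post, bot crawl) = 0.24*0.65 + 0.08*0.35
        = 0.156000 + 0.028000 = 0.184000
Configurations with newsletter send contribute 0.028000, so
  P(newsletter send | ¬traffic spike, viral social-media post, bot crawl) = 0.028000 / 0.184000 ≈ 0.1522

P(newsletter send | ¬traffic spike, viral social-media post, bot crawl) ≈ 0.1522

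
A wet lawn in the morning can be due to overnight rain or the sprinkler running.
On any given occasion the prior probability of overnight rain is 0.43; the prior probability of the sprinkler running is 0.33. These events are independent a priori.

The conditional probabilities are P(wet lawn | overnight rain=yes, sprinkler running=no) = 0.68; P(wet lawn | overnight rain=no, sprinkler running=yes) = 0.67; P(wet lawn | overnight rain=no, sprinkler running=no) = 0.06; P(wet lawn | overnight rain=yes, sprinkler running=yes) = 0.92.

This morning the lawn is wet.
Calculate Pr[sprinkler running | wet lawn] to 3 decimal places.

P(wet lawn) = 0.06*0.57*0.67 + 0.67*0.57*0.33 + 0.68*0.43*0.67 + 0.92*0.43*0.33 = 0.022914 + 0.126027 + 0.195908 + 0.130548 = 0.475397
The sprinkler running-present share is 0.126027 + 0.130548 = 0.256575.
Hence the posterior is 0.256575/0.475397 ≈ 0.540.

Pr[sprinkler running | wet lawn] ≈ 0.540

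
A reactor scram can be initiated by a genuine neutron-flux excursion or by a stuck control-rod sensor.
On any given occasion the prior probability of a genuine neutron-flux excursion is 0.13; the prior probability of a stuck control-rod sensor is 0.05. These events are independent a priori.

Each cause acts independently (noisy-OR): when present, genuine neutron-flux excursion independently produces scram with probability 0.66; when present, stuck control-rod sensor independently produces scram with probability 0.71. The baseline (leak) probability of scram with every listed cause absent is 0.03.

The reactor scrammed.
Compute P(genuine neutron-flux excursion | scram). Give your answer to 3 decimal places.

P(genuine neutron-flux excursion | scram) ≈ 0.613

Under noisy-OR, P(scram | causes) = 1 − (1−0.03)·∏(1−qᵢ) over the active causes.
Numerator (weight on configurations with genuine neutron-flux excursion): 0.082770 + 0.005878 = 0.088648
Normalizer over all consistent configurations: 0.03·0.87·0.95 + 0.7187·0.87·0.05 + 0.6702·0.13·0.95 + 0.904358·0.13·0.05 = 0.144706
Posterior = 0.088648 / 0.144706 ≈ 0.613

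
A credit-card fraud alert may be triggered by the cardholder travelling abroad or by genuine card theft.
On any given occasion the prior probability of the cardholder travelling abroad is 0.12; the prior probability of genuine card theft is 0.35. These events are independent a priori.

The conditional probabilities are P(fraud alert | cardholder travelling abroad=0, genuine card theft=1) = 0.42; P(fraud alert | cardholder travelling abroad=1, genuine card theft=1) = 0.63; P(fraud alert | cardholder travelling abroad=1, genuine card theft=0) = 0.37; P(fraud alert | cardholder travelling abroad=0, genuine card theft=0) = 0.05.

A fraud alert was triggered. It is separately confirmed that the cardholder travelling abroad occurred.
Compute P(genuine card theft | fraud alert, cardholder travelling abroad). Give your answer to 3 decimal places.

P(genuine card theft | fraud alert, cardholder travelling abroad) ≈ 0.478

For the numerator, keep only genuine card theft=true terms: 0.63*0.35 = 0.220500
Normalizer over all consistent configurations: 0.37*0.65 + 0.63*0.35 = 0.461000
Posterior = 0.220500 / 0.461000 ≈ 0.478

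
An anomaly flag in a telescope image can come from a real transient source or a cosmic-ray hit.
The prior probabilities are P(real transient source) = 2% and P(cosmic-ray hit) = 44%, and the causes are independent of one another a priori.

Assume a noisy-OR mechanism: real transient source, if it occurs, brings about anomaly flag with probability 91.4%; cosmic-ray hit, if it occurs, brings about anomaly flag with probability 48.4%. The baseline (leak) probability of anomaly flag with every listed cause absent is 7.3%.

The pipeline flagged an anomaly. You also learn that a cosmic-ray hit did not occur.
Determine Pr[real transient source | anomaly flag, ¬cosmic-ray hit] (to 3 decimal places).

Pr[real transient source | anomaly flag, ¬cosmic-ray hit] ≈ 0.205

Under noisy-OR, P(anomaly flag | causes) = 1 − (1−0.073)·∏(1−qᵢ) over the active causes.
P(anomaly flag | ¬cosmic-ray hit) = 0.073*0.98 + 0.920278*0.02 = 0.071540 + 0.018406 = 0.089946
The real transient source-present share is 0.920278*0.02 = 0.018406.
P(real transient source | anomaly flag, ¬cosmic-ray hit) = 0.018406 / 0.089946 ≈ 0.205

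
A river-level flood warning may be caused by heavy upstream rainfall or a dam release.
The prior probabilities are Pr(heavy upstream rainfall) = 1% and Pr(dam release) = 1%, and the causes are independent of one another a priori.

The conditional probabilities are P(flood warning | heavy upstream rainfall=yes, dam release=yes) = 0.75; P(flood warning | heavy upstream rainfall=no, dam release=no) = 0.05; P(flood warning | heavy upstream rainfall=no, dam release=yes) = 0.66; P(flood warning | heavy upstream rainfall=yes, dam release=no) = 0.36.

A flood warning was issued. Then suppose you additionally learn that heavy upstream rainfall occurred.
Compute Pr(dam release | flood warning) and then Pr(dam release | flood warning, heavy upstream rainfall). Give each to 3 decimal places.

For the numerator, keep only dam release=true terms: 0.006534 + 0.000075 = 0.006609
Denominator P(flood warning): 0.05*0.99*0.99 + 0.66*0.99*0.01 + 0.36*0.01*0.99 + 0.75*0.01*0.01 = 0.059178
Posterior = 0.006609 / 0.059178 ≈ 0.112

Now also conditioning on heavy upstream rainfall=true:
P(flood warning | heavy upstream rainfall) = 0.36*0.99 + 0.75*0.01 = 0.356400 + 0.007500 = 0.363900
Restricting to configurations with dam release present: 0.75*0.01 = 0.007500.
Hence the posterior is 0.007500/0.363900 ≈ 0.021.

Pr(dam release | flood warning) ≈ 0.112; Pr(dam release | flood warning, heavy upstream rainfall) ≈ 0.021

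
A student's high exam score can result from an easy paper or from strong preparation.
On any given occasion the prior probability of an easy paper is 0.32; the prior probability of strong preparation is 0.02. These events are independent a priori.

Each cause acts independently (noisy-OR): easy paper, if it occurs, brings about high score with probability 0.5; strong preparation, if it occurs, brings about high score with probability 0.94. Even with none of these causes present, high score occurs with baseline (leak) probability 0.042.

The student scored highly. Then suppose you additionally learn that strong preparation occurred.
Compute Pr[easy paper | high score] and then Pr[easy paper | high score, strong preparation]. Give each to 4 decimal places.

Under noisy-OR, P(high score | causes) = 1 − (1−0.042)·∏(1−qᵢ) over the active causes.
By total probability over the 4 (easy paper, strong preparation) configurations:
  P(high score) = 0.042*0.68*0.98 + 0.94252*0.68*0.02 + 0.521*0.32*0.98 + 0.97126*0.32*0.02
        = 0.027989 + 0.012818 + 0.163386 + 0.006216 = 0.210409
Configurations with easy paper contribute 0.169602, so
  P(easy paper | high score) = 0.169602 / 0.210409 ≈ 0.8061

Now also conditioning on strong preparation=true:
Enumerate both values of easy paper and weight by the priors:
  P(high score | strong preparation) = 0.94252*0.68 + 0.97126*0.32
        = 0.640914 + 0.310803 = 0.951717
Configurations with easy paper contribute 0.310803, so
  P(easy paper | high score, strong preparation) = 0.310803 / 0.951717 ≈ 0.3266

Pr[easy paper | high score] ≈ 0.8061; Pr[easy paper | high score, strong preparation] ≈ 0.3266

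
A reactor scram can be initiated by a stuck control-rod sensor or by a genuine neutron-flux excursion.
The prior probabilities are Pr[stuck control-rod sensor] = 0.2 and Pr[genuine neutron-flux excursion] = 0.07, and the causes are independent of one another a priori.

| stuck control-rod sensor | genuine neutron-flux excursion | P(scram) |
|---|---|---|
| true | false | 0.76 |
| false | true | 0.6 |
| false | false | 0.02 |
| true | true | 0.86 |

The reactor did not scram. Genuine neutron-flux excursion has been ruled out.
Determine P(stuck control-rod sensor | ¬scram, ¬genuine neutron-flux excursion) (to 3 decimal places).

P(stuck control-rod sensor | ¬scram, ¬genuine neutron-flux excursion) ≈ 0.058

Numerator (weight on configurations with stuck control-rod sensor): 0.24*0.2 = 0.048000
The normalizing constant is 0.98*0.8 + 0.24*0.2 = 0.832000
P(stuck control-rod sensor | ¬scram, ¬genuine neutron-flux excursion) = 0.048000/0.832000 ≈ 0.058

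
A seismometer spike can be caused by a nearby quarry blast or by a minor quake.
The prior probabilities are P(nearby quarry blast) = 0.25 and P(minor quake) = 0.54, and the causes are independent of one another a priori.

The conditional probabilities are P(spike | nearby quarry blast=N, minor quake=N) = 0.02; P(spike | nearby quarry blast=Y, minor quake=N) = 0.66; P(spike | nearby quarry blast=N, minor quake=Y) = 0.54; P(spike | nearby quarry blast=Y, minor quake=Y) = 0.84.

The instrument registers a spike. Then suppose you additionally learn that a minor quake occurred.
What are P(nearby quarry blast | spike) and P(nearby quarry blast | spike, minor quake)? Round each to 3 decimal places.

P(nearby quarry blast | spike) ≈ 0.456; P(nearby quarry blast | spike, minor quake) ≈ 0.341

Numerator (weight on configurations with nearby quarry blast): 0.075900 + 0.113400 = 0.189300
Denominator P(spike): 0.02*0.75*0.46 + 0.54*0.75*0.54 + 0.66*0.25*0.46 + 0.84*0.25*0.54 = 0.414900
Posterior = 0.189300 / 0.414900 ≈ 0.456

With the extra evidence:
Sum P(spike|·) weighted by the priors over both values of nearby quarry blast:
  P(spike | minor quake) = 0.54×0.75 + 0.84×0.25
        = 0.405000 + 0.210000 = 0.615000
Configurations with nearby quarry blast contribute 0.210000, so
  P(nearby quarry blast | spike, minor quake) = 0.210000 / 0.615000 ≈ 0.341
— minor quake explains away the evidence for nearby quarry blast.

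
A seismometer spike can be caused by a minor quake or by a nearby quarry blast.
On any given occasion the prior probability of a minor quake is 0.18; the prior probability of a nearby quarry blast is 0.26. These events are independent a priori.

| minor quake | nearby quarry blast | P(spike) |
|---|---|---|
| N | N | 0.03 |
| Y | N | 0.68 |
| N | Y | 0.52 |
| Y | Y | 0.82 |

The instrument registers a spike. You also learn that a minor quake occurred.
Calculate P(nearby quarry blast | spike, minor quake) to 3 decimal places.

Numerator (weight on configurations with nearby quarry blast): 0.82*0.26 = 0.213200
Denominator P(spike | minor quake): 0.68*0.74 + 0.82*0.26 = 0.716400
Posterior = 0.213200 / 0.716400 ≈ 0.298

P(nearby quarry blast | spike, minor quake) ≈ 0.298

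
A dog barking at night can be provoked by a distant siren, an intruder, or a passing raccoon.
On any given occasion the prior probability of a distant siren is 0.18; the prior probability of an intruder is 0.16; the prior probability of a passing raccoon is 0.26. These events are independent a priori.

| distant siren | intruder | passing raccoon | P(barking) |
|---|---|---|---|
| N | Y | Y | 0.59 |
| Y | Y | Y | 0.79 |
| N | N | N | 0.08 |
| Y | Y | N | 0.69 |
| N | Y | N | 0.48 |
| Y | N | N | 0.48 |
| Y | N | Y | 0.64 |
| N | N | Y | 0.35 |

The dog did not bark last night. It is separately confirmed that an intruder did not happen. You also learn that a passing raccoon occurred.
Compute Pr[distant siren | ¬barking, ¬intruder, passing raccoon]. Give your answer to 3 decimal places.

Pr[distant siren | ¬barking, ¬intruder, passing raccoon] ≈ 0.108

P(¬barking | ¬intruder, passing raccoon) = 0.65*0.82 + 0.36*0.18 = 0.533000 + 0.064800 = 0.597800
Restricting to configurations with distant siren present: 0.36*0.18 = 0.064800.
So P(distant siren | ¬barking, ¬intruder, passing raccoon) = 0.064800/0.597800 ≈ 0.108.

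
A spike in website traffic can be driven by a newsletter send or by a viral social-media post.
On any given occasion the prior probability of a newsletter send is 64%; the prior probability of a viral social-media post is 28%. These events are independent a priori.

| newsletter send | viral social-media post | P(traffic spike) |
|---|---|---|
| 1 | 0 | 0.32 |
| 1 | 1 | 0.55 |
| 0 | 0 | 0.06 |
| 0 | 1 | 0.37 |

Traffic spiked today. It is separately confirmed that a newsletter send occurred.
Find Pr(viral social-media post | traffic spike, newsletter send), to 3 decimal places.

Pr(viral social-media post | traffic spike, newsletter send) ≈ 0.401

By total probability over both values of viral social-media post:
  P(traffic spike | newsletter send) = 0.32×0.72 + 0.55×0.28
        = 0.230400 + 0.154000 = 0.384400
Keeping only the viral social-media post-present terms gives 0.154000, so
  P(viral social-media post | traffic spike, newsletter send) = 0.154000 / 0.384400 ≈ 0.401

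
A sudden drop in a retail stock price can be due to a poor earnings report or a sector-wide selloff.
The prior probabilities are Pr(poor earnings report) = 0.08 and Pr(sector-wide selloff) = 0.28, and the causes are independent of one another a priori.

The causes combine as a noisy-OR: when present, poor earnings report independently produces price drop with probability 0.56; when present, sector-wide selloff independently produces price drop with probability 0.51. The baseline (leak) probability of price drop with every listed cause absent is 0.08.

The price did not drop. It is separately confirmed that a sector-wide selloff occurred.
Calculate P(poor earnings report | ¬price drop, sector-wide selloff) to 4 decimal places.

Under noisy-OR, P(price drop | causes) = 1 − (1−0.08)·∏(1−qᵢ) over the active causes.
For the numerator, keep only poor earnings report=true terms: 0.198352×0.08 = 0.015868
Normalizer over all consistent configurations: 0.4508×0.92 + 0.198352×0.08 = 0.430604
P(poor earnings report | ¬price drop, sector-wide selloff) = 0.015868/0.430604 ≈ 0.0369

P(poor earnings report | ¬price drop, sector-wide selloff) ≈ 0.0369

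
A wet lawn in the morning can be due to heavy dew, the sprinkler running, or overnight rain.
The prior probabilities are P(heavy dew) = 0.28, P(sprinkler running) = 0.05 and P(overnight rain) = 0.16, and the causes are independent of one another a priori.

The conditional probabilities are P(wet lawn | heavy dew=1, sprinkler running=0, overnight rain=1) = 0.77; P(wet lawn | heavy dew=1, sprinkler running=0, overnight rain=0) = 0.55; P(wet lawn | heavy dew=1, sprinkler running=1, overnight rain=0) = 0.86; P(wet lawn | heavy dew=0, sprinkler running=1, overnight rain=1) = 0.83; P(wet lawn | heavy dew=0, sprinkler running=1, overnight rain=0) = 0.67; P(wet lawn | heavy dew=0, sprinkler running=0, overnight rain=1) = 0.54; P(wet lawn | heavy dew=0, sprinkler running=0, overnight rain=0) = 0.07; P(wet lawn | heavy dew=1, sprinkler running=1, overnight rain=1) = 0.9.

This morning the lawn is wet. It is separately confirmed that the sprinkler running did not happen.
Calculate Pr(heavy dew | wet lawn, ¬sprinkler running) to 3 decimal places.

Pr(heavy dew | wet lawn, ¬sprinkler running) ≈ 0.610

Enumerate the 4 (heavy dew, overnight rain) configurations and weight by the priors:
  P(wet lawn | ¬sprinkler running) = 0.07×0.72×0.84 + 0.54×0.72×0.16 + 0.55×0.28×0.84 + 0.77×0.28×0.16
        = 0.042336 + 0.062208 + 0.129360 + 0.034496 = 0.268400
Keeping only the heavy dew-present terms gives 0.163856, so
  P(heavy dew | wet lawn, ¬sprinkler running) = 0.163856 / 0.268400 ≈ 0.610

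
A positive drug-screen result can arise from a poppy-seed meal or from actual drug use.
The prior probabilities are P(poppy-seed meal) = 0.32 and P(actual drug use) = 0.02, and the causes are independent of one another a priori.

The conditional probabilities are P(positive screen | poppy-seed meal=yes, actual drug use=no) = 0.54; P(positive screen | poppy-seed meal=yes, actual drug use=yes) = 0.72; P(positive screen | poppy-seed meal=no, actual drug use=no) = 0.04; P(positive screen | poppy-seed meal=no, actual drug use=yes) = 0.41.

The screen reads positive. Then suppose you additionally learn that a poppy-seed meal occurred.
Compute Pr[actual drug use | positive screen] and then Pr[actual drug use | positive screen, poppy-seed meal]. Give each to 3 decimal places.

Pr[actual drug use | positive screen] ≈ 0.049; Pr[actual drug use | positive screen, poppy-seed meal] ≈ 0.026

Weight on actual drug use=true, given the evidence: 0.005576 + 0.004608 = 0.010184
The normalizing constant is 0.04×0.68×0.98 + 0.41×0.68×0.02 + 0.54×0.32×0.98 + 0.72×0.32×0.02 = 0.206184
P(actual drug use | positive screen) = 0.010184/0.206184 ≈ 0.049

Now also conditioning on poppy-seed meal=true:
Numerator (weight on configurations with actual drug use): 0.72×0.02 = 0.014400
The normalizing constant is 0.54×0.98 + 0.72×0.02 = 0.543600
Posterior = 0.014400 / 0.543600 ≈ 0.026
Conditioning on poppy-seed meal lowers the posterior on actual drug use: the classic explaining-away effect in a common-effect structure.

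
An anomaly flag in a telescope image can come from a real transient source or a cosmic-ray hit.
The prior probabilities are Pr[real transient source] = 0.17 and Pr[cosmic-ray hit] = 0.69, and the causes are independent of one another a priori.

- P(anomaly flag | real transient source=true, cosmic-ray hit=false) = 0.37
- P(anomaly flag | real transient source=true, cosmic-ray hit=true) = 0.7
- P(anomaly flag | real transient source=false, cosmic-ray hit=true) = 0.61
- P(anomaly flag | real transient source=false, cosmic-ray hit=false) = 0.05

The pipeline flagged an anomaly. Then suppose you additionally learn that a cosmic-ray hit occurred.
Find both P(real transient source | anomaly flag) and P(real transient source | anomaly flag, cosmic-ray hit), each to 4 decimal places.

P(anomaly flag) = 0.05*0.83*0.31 + 0.61*0.83*0.69 + 0.37*0.17*0.31 + 0.7*0.17*0.69 = 0.012865 + 0.349347 + 0.019499 + 0.082110 = 0.463821
Of this, 0.101609 comes from 0.019499 + 0.082110 (the real transient source=true cases).
So P(real transient source | anomaly flag) = 0.101609/0.463821 ≈ 0.2191.

Now also conditioning on cosmic-ray hit=true:
Weight on real transient source=true, given the evidence: 0.7·0.17 = 0.119000
The normalizing constant is 0.61·0.83 + 0.7·0.17 = 0.625300
P(real transient source | anomaly flag, cosmic-ray hit) = 0.119000/0.625300 ≈ 0.1903
The drop from 0.2191 to 0.1903 is the explaining-away (discounting) effect.

P(real transient source | anomaly flag) ≈ 0.2191; P(real transient source | anomaly flag, cosmic-ray hit) ≈ 0.1903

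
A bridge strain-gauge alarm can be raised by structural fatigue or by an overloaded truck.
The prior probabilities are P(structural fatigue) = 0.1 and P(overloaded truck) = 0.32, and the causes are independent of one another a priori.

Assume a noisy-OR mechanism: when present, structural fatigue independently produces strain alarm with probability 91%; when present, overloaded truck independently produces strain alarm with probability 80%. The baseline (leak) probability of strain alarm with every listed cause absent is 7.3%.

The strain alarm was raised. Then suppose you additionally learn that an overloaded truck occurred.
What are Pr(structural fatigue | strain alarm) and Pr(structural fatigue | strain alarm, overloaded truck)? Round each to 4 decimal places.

Pr(structural fatigue | strain alarm) ≈ 0.2514; Pr(structural fatigue | strain alarm, overloaded truck) ≈ 0.1183

Under noisy-OR, P(strain alarm | causes) = 1 − (1−0.073)·∏(1−qᵢ) over the active causes.
P(strain alarm) = 0.073*0.9*0.68 + 0.8146*0.9*0.32 + 0.91657*0.1*0.68 + 0.983314*0.1*0.32 = 0.044676 + 0.234605 + 0.062327 + 0.031466 = 0.373074
Restricting to configurations with structural fatigue present: 0.062327 + 0.031466 = 0.093793.
So P(structural fatigue | strain alarm) = 0.093793/0.373074 ≈ 0.2514.

Now condition on the additional information:
P(strain alarm | overloaded truck) = 0.8146×0.9 + 0.983314×0.1 = 0.733140 + 0.098331 = 0.831471
Restricting to configurations with structural fatigue present: 0.983314×0.1 = 0.098331.
So P(structural fatigue | strain alarm, overloaded truck) = 0.098331/0.831471 ≈ 0.1183.
— overloaded truck explains away the evidence for structural fatigue.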